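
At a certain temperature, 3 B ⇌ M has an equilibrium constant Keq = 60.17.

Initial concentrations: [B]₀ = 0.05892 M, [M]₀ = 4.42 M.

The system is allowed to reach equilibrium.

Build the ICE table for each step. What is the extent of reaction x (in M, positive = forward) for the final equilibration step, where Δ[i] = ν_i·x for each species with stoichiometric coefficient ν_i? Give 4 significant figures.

Q₀ = 2.1609e+04 vs Keq = 60.17 ⇒ Q>K, reverse
Step 1:
                  B         M
  init      0.05892      4.42
  Δ          0.3561   -0.1187
  eq          0.415     4.301
  solve Keq expr → x = -0.1187; check Q = 60.17

x = -0.1187 M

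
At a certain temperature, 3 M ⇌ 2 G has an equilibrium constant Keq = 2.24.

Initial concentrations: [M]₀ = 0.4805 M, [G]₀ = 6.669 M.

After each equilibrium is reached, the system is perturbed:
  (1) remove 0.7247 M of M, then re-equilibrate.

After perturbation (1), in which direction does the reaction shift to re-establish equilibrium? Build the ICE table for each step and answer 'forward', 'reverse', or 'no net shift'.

Q₀ = 400.9 vs Keq = 2.24 ⇒ Q>K, reverse
Step 1:
                    M           G
  I            0.4805       6.669
  C             1.877      -1.251
  E             2.358       5.418
  solve Keq expr → x = -0.6257; check Q = 2.24
Then remove 0.7247 M of M.
Step 2:
                    M           G
  I             1.633       5.418
  C             0.606      -0.404
  E             2.239       5.014
  solve Keq expr → x = -0.202; check Q = 2.24

Direction: reverse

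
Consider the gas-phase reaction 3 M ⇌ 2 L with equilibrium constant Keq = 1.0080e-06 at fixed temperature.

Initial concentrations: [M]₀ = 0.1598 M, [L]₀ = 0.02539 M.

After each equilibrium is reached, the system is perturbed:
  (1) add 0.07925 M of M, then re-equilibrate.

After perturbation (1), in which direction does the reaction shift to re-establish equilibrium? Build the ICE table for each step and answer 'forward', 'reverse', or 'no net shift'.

Direction: forward

Q₀ = 0.158 vs Keq = 1.0080e-06 ⇒ Q>K, reverse
Step 1:
                   M          L
  init        0.1598    0.02539
  Δ          0.03795    -0.0253
  eq          0.1978 8.8290e-05
  solve Keq expr → x = -0.01265; check Q = 1.0080e-06
Then add 0.07925 M of M.
Step 2:
                   M          L
  init         0.277 8.8290e-05
  Δ       -8.7018e-05 5.8012e-05
  eq          0.2769 1.4630e-04
  solve Keq expr → x = 2.9006e-05; check Q = 1.0080e-06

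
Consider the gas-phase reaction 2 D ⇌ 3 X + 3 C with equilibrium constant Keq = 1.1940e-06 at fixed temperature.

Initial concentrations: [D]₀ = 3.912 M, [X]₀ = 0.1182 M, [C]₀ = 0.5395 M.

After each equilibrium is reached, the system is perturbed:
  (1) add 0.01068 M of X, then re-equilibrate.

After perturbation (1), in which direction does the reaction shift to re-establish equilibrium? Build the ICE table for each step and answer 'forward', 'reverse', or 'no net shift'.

Direction: reverse

Q₀ = 1.6945e-05 vs Keq = 1.1940e-06 ⇒ Q>K, reverse
Step 1:
                    D           X           C
  Initial       3.912      0.1182      0.5395
  Change      0.04172    -0.06258    -0.06258
  Equil         3.954     0.05562      0.4769
  solve Keq expr → x = -0.02086; check Q = 1.1940e-06
Then add 0.01068 M of X.
Step 2:
                    D           X           C
  Initial       3.954      0.0663      0.4769
  Change     0.006327    -0.00949    -0.00949
  Equil          3.96     0.05681      0.4674
  solve Keq expr → x = -0.003163; check Q = 1.1940e-06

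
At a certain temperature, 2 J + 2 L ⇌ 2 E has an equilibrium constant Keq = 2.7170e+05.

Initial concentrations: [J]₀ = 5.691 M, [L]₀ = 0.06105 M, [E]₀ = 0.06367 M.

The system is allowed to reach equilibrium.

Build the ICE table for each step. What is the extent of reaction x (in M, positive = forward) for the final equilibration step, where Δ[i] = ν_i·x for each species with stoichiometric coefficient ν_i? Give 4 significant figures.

x = 0.0305 M

Q₀ = 0.03358 vs Keq = 2.7170e+05 ⇒ Q<K, forward
Step 1:
                    J           L           E
  init          5.691     0.06105     0.06367
  Δ          -0.06101    -0.06101     0.06101
  eq             5.63  4.2485e-05      0.1247
  solve Keq expr → x = 0.0305; check Q = 2.7170e+05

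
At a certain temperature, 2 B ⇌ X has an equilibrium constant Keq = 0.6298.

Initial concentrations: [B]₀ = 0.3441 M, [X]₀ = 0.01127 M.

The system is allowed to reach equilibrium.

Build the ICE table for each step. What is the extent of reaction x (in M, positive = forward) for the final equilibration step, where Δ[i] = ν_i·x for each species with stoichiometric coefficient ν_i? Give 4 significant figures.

Q₀ = 0.09518 vs Keq = 0.6298 ⇒ Q<K, forward
Step 1:
                  B         X
  Initial    0.3441   0.01127
  Change   -0.07124   0.03562
  Equil      0.2729   0.04689
  solve Keq expr → x = 0.03562; check Q = 0.6298

x = 0.03562 M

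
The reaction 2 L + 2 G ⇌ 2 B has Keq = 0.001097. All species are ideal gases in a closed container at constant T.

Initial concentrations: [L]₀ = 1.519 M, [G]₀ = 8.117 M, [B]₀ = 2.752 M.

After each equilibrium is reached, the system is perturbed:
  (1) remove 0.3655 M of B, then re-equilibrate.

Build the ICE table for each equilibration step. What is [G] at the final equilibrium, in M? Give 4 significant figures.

Q₀ = 0.04982 vs Keq = 0.001097 ⇒ Q>K, reverse
Step 1:
                  L         G         B
  I           1.519     8.117     2.752
  C           1.704     1.704    -1.704
  E           3.223     9.821     1.048
  solve Keq expr → x = -0.8519; check Q = 0.001097
Then remove 0.3655 M of B.
Step 2:
                  L         G         B
  I           3.223     9.821    0.6828
  C         -0.2568   -0.2568    0.2568
  E           2.966     9.564    0.9395
  solve Keq expr → x = 0.1284; check Q = 0.001097

[G]_eq = 9.564 M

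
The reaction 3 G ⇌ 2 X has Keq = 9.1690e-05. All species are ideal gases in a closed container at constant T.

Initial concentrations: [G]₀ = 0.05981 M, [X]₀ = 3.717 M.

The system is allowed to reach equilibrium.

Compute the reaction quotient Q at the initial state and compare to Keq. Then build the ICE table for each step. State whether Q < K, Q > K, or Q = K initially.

Q₀ = 6.4575e+04; Q > K (proceeds reverse)

Q₀ = 6.4575e+04 vs Keq = 9.1690e-05 ⇒ Q>K, reverse
Step 1:
                   G          X
  Initial    0.05981      3.717
  Change       5.393     -3.595
  Equil        5.452     0.1219
  solve Keq expr → x = -1.798; check Q = 9.1690e-05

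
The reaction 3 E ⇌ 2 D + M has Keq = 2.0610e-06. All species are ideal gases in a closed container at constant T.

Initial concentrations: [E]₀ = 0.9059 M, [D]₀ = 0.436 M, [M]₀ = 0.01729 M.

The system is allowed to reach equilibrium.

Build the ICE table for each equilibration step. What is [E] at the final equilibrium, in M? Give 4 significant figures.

Q₀ = 0.004421 vs Keq = 2.0610e-06 ⇒ Q>K, reverse
Step 1:
                  E         D         M
  Initial    0.9059     0.436   0.01729
  Change    0.05184  -0.03456  -0.01728
  Equil      0.9577    0.4014 1.1235e-05
  solve Keq expr → x = -0.01728; check Q = 2.0610e-06

[E]_eq = 0.9577 M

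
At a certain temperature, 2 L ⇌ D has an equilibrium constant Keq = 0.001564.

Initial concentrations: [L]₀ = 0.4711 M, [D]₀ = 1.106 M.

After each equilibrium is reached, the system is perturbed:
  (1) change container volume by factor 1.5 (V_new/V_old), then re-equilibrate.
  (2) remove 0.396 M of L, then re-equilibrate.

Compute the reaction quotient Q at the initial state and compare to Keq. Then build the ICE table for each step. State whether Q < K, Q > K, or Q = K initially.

Q₀ = 4.983; Q > K (proceeds reverse)

Q₀ = 4.983 vs Keq = 0.001564 ⇒ Q>K, reverse
Step 1:
                    L           D
  Initial      0.4711       1.106
  Change         2.19      -1.095
  Equil         2.661     0.01107
  solve Keq expr → x = -1.095; check Q = 0.001564
Then change container volume by factor 1.5 (V_new/V_old).
Step 2:
                    L           D
  Initial       1.774    0.007383
  Change     0.004868   -0.002434
  Equil         1.779    0.004949
  solve Keq expr → x = -0.002434; check Q = 0.001564
Then remove 0.396 M of L.
Step 3:
                    L           D
  Initial       1.383    0.004949
  Change     0.003883   -0.001941
  Equil         1.387    0.003008
  solve Keq expr → x = -0.001941; check Q = 0.001564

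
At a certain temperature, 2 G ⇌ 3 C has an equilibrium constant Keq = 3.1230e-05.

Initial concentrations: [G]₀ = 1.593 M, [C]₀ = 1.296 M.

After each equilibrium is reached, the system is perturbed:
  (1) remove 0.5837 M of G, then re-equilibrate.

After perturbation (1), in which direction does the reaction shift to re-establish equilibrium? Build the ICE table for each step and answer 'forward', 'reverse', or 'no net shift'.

Direction: reverse

Q₀ = 0.8578 vs Keq = 3.1230e-05 ⇒ Q>K, reverse
Step 1:
                   G          C
  init         1.593      1.296
  Δ           0.8262     -1.239
  eq           2.419    0.05675
  solve Keq expr → x = -0.4131; check Q = 3.1230e-05
Then remove 0.5837 M of G.
Step 2:
                   G          C
  init         1.835    0.05675
  Δ         0.006289  -0.009434
  eq           1.842    0.04732
  solve Keq expr → x = -0.003145; check Q = 3.1230e-05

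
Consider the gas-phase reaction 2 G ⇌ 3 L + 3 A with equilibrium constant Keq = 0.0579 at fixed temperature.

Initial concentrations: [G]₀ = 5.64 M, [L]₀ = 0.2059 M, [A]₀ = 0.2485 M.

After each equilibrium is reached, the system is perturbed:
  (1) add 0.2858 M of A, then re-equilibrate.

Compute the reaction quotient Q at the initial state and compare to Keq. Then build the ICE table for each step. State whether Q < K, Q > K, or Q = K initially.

Q₀ = 4.2110e-06; Q < K (proceeds forward)

Q₀ = 4.2110e-06 vs Keq = 0.0579 ⇒ Q<K, forward
Step 1:
                  G         L         A
  init         5.64    0.2059    0.2485
  Δ         -0.5614    0.8421    0.8421
  eq          5.079     1.048     1.091
  solve Keq expr → x = 0.2807; check Q = 0.0579
Then add 0.2858 M of A.
Step 2:
                  G         L         A
  init        5.079     1.048     1.376
  Δ         0.08322   -0.1248   -0.1248
  eq          5.162    0.9232     1.252
  solve Keq expr → x = -0.04161; check Q = 0.0579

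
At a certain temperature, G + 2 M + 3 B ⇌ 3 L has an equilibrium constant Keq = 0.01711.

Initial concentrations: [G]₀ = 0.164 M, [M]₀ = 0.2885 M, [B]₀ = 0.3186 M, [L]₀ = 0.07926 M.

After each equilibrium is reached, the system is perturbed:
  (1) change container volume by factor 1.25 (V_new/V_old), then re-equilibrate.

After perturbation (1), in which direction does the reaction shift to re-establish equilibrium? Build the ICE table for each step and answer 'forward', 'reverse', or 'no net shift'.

Direction: reverse

Q₀ = 1.128 vs Keq = 0.01711 ⇒ Q>K, reverse
Step 1:
                   G          M          B          L
  Initial      0.164     0.2885     0.3186    0.07926
  Change     0.01787    0.03574    0.05361   -0.05361
  Equil       0.1819     0.3242     0.3722    0.02565
  solve Keq expr → x = -0.01787; check Q = 0.01711
Then change container volume by factor 1.25 (V_new/V_old).
Step 2:
                   G          M          B          L
  Initial     0.1455     0.2594     0.2978    0.02052
  Change    0.001248   0.002495   0.003743  -0.003743
  Equil       0.1467     0.2619     0.3015    0.01677
  solve Keq expr → x = -0.001248; check Q = 0.01711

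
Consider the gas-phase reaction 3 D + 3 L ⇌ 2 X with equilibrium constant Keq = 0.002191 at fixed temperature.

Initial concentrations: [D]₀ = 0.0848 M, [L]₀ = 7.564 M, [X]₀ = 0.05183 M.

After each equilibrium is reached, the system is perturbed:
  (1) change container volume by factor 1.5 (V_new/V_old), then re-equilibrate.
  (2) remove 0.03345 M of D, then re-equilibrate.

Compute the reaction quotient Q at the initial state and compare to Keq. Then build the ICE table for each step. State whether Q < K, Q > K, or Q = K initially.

Q₀ = 0.01018 vs Keq = 0.002191 ⇒ Q>K, reverse
Step 1:
                  D         L         X
  Initial    0.0848     7.564   0.05183
  Change    0.02462   0.02462  -0.01641
  Equil      0.1094     7.589   0.03542
  solve Keq expr → x = -0.008207; check Q = 0.002191
Then change container volume by factor 1.5 (V_new/V_old).
Step 2:
                  D         L         X
  Initial   0.07295     5.059   0.02361
  Change    0.01462   0.01462 -0.009749
  Equil     0.08757     5.074   0.01386
  solve Keq expr → x = -0.004874; check Q = 0.002191
Then remove 0.03345 M of D.
Step 3:
                  D         L         X
  Initial   0.05412     5.074   0.01386
  Change   0.008261  0.008261 -0.005507
  Equil     0.06238     5.082  0.008355
  solve Keq expr → x = -0.002754; check Q = 0.002191

Q₀ = 0.01018; Q > K (proceeds reverse)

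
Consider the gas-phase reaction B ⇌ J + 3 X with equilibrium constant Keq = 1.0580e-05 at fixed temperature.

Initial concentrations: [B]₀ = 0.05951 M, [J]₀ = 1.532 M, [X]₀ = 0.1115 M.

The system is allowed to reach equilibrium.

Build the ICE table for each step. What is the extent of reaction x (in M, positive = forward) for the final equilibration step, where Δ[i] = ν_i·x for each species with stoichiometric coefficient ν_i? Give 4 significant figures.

Q₀ = 0.03569 vs Keq = 1.0580e-05 ⇒ Q>K, reverse
Step 1:
                   B          J          X
  Initial    0.05951      1.532     0.1115
  Change     0.03426   -0.03426    -0.1028
  Equil      0.09377      1.498   0.008717
  solve Keq expr → x = -0.03426; check Q = 1.0580e-05

x = -0.03426 M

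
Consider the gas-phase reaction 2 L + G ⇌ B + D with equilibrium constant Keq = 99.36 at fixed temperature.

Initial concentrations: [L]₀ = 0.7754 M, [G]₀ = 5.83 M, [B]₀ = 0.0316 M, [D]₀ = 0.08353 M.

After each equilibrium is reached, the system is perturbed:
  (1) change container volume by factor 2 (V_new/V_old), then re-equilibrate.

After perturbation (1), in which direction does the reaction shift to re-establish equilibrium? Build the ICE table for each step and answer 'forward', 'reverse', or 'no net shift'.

Q₀ = 7.5303e-04 vs Keq = 99.36 ⇒ Q<K, forward
Step 1:
                    L           G           B           D
  I            0.7754        5.83      0.0316     0.08353
  C           -0.7567     -0.3784      0.3784      0.3784
  E            0.0187       5.452        0.41      0.4619
  solve Keq expr → x = 0.3784; check Q = 99.36
Then change container volume by factor 2 (V_new/V_old).
Step 2:
                    L           G           B           D
  I          0.009348       2.726       0.205      0.2309
  C          0.003753    0.001877   -0.001877   -0.001877
  E            0.0131       2.728      0.2031      0.2291
  solve Keq expr → x = -0.001877; check Q = 99.36

Direction: reverse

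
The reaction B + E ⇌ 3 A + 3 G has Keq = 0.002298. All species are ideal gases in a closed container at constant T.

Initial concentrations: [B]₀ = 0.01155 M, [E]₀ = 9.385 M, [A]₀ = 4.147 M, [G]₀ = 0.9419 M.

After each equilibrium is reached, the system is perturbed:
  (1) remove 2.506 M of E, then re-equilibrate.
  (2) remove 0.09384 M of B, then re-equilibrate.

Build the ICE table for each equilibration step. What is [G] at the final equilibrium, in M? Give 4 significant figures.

Q₀ = 549.8 vs Keq = 0.002298 ⇒ Q>K, reverse
Step 1:
                    B           E           A           G
  I           0.01155       9.385       4.147      0.9419
  C            0.2946      0.2946     -0.8838     -0.8838
  E            0.3062        9.68       3.263     0.05809
  solve Keq expr → x = -0.2946; check Q = 0.002298
Then remove 2.506 M of E.
Step 2:
                    B           E           A           G
  I            0.3062       7.174       3.263     0.05809
  C          0.001776    0.001776   -0.005329   -0.005329
  E            0.3079       7.175       3.258     0.05276
  solve Keq expr → x = -0.001776; check Q = 0.002298
Then remove 0.09384 M of B.
Step 3:
                    B           E           A           G
  I            0.2141       7.175       3.258     0.05276
  C          0.001931    0.001931   -0.005792   -0.005792
  E             0.216       7.177       3.252     0.04697
  solve Keq expr → x = -0.001931; check Q = 0.002298

[G]_eq = 0.04697 M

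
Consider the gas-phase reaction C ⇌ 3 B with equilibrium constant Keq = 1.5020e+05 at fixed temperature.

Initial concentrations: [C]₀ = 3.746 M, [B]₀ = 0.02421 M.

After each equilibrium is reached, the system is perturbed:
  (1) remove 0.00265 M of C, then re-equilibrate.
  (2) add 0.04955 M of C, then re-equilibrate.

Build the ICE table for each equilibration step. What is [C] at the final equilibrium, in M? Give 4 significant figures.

[C]_eq = 0.009795 M

Q₀ = 3.7881e-06 vs Keq = 1.5020e+05 ⇒ Q<K, forward
Step 1:
                  C         B
  Initial     3.746   0.02421
  Change     -3.737     11.21
  Equil    0.009439     11.23
  solve Keq expr → x = 3.737; check Q = 1.5020e+05
Then remove 0.00265 M of C.
Step 2:
                  C         B
  Initial  0.006789     11.23
  Change    0.00263  -0.00789
  Equil    0.009419     11.23
  solve Keq expr → x = -0.00263; check Q = 1.5020e+05
Then add 0.04955 M of C.
Step 3:
                  C         B
  Initial   0.05897     11.23
  Change   -0.04917    0.1475
  Equil    0.009795     11.37
  solve Keq expr → x = 0.04917; check Q = 1.5020e+05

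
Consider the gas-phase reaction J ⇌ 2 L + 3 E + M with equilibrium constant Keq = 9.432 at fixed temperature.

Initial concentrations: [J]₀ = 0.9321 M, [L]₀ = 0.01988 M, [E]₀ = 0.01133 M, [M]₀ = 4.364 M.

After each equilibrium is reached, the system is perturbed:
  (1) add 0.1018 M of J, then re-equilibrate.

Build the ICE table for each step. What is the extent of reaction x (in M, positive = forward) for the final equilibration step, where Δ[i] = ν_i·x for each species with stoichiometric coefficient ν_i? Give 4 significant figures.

Q₀ = 2.6912e-09 vs Keq = 9.432 ⇒ Q<K, forward
Step 1:
                    J           L           E           M
  I            0.9321     0.01988     0.01133       4.364
  C           -0.3913      0.7827       1.174      0.3913
  E            0.5408      0.8025       1.185       4.755
  solve Keq expr → x = 0.3913; check Q = 9.432
Then add 0.1018 M of J.
Step 2:
                    J           L           E           M
  I            0.6426      0.8025       1.185       4.755
  C          -0.01217     0.02435     0.03652     0.01217
  E            0.6304      0.8269       1.222       4.768
  solve Keq expr → x = 0.01217; check Q = 9.432

x = 0.01217 M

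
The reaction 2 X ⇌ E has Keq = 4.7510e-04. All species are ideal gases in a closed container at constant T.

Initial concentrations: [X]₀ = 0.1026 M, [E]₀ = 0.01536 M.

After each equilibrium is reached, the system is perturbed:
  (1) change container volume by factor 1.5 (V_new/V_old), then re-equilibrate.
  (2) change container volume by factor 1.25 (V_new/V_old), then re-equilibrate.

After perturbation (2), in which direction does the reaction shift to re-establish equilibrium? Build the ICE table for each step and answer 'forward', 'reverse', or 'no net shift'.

Direction: reverse

Q₀ = 1.459 vs Keq = 4.7510e-04 ⇒ Q>K, reverse
Step 1:
                    X           E
  Initial      0.1026     0.01536
  Change       0.0307    -0.01535
  Equil        0.1333  8.4424e-06
  solve Keq expr → x = -0.01535; check Q = 4.7510e-04
Then change container volume by factor 1.5 (V_new/V_old).
Step 2:
                    X           E
  Initial     0.08887  5.6283e-06
  Change   3.7515e-06 -1.8758e-06
  Equil       0.08887  3.7525e-06
  solve Keq expr → x = -1.8758e-06; check Q = 4.7510e-04
Then change container volume by factor 1.25 (V_new/V_old).
Step 3:
                    X           E
  Initial      0.0711  3.0020e-06
  Change   1.2006e-06 -6.0032e-07
  Equil        0.0711  2.4017e-06
  solve Keq expr → x = -6.0032e-07; check Q = 4.7510e-04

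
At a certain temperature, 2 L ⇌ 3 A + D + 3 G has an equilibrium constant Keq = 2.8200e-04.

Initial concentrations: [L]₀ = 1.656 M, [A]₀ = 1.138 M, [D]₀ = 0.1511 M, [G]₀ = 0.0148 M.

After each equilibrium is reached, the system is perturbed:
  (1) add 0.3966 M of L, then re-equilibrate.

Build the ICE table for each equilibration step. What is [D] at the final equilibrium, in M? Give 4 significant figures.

Q₀ = 2.6324e-07 vs Keq = 2.8200e-04 ⇒ Q<K, forward
Step 1:
                    L           A           D           G
  Initial       1.656       1.138      0.1511      0.0148
  Change     -0.07323      0.1099     0.03662      0.1099
  Equil         1.583       1.248      0.1877      0.1247
  solve Keq expr → x = 0.03662; check Q = 2.8200e-04
Then add 0.3966 M of L.
Step 2:
                    L           A           D           G
  Initial       1.979       1.248      0.1877      0.1247
  Change     -0.01087      0.0163    0.005434      0.0163
  Equil         1.968       1.264      0.1932       0.141
  solve Keq expr → x = 0.005434; check Q = 2.8200e-04

[D]_eq = 0.1932 M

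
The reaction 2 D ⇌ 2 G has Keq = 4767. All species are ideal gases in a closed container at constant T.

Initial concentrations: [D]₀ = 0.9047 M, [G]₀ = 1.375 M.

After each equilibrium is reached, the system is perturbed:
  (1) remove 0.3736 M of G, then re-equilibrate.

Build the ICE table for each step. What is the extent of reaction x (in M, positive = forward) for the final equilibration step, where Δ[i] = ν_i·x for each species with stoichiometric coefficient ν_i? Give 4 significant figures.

x = 0.002667 M

Q₀ = 2.31 vs Keq = 4767 ⇒ Q<K, forward
Step 1:
                    D           G
  init         0.9047       1.375
  Δ           -0.8722      0.8722
  eq          0.03255       2.247
  solve Keq expr → x = 0.4361; check Q = 4767
Then remove 0.3736 M of G.
Step 2:
                    D           G
  init        0.03255       1.874
  Δ         -0.005334    0.005334
  eq          0.02721       1.879
  solve Keq expr → x = 0.002667; check Q = 4767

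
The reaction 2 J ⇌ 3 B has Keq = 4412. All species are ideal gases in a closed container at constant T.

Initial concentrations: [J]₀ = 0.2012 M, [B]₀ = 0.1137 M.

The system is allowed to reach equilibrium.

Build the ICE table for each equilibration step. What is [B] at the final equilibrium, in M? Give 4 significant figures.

Q₀ = 0.03631 vs Keq = 4412 ⇒ Q<K, forward
Step 1:
                    J           B
  I            0.2012      0.1137
  C           -0.1973      0.2959
  E          0.003946      0.4096
  solve Keq expr → x = 0.09863; check Q = 4412

[B]_eq = 0.4096 M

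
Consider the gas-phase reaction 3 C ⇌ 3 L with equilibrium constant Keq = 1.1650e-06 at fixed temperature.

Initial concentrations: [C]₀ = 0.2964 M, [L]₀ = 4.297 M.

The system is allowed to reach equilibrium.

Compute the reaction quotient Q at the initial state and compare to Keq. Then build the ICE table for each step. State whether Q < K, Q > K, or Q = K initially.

Q₀ = 3047 vs Keq = 1.1650e-06 ⇒ Q>K, reverse
Step 1:
                   C          L
  I           0.2964      4.297
  C            4.249     -4.249
  E            4.546    0.04783
  solve Keq expr → x = -1.416; check Q = 1.1650e-06

Q₀ = 3047; Q > K (proceeds reverse)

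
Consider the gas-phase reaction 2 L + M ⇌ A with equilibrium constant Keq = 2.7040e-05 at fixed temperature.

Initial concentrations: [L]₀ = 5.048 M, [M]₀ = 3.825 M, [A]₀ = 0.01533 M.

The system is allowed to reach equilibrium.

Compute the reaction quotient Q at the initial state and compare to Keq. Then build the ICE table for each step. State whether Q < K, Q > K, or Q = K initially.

Q₀ = 1.5728e-04; Q > K (proceeds reverse)

Q₀ = 1.5728e-04 vs Keq = 2.7040e-05 ⇒ Q>K, reverse
Step 1:
                  L         M         A
  I           5.048     3.825   0.01533
  C         0.02532   0.01266  -0.01266
  E           5.073     3.838  0.002671
  solve Keq expr → x = -0.01266; check Q = 2.7040e-05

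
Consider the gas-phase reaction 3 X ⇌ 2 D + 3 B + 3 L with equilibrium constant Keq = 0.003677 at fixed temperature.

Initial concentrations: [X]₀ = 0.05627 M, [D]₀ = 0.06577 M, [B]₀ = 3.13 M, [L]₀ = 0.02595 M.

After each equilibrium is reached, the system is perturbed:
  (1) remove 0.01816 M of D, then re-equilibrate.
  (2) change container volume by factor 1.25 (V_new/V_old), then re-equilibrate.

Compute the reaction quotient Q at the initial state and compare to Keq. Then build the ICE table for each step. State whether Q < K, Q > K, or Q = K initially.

Q₀ = 0.01301 vs Keq = 0.003677 ⇒ Q>K, reverse
Step 1:
                  X         D         B         L
  Initial   0.05627   0.06577      3.13   0.02595
  Change   0.006178 -0.004119 -0.006178 -0.006178
  Equil     0.06245   0.06165     3.124   0.01977
  solve Keq expr → x = -0.002059; check Q = 0.003677
Then remove 0.01816 M of D.
Step 2:
                  X         D         B         L
  Initial   0.06245   0.04349     3.124   0.01977
  Change  -0.003158  0.002106  0.003158  0.003158
  Equil     0.05929    0.0456     3.127   0.02293
  solve Keq expr → x = 0.001053; check Q = 0.003677
Then change container volume by factor 1.25 (V_new/V_old).
Step 3:
                  X         D         B         L
  Initial   0.04743   0.03648     2.502   0.01834
  Change  -0.004479  0.002986  0.004479  0.004479
  Equil     0.04295   0.03946     2.506   0.02282
  solve Keq expr → x = 0.001493; check Q = 0.003677

Q₀ = 0.01301; Q > K (proceeds reverse)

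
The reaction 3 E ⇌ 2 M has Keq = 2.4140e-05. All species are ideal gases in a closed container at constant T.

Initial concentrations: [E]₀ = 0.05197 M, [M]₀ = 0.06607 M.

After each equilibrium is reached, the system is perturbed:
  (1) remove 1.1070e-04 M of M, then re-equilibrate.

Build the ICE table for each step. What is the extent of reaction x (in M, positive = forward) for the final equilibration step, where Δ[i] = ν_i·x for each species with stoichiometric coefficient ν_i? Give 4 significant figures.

Q₀ = 31.1 vs Keq = 2.4140e-05 ⇒ Q>K, reverse
Step 1:
                  E         M
  init      0.05197   0.06607
  Δ         0.09867  -0.06578
  eq         0.1506 2.8727e-04
  solve Keq expr → x = -0.03289; check Q = 2.4140e-05
Then remove 1.1070e-04 M of M.
Step 2:
                  E         M
  init       0.1506 1.7657e-04
  Δ       -1.6534e-04 1.1023e-04
  eq         0.1505 2.8680e-04
  solve Keq expr → x = 5.5114e-05; check Q = 2.4140e-05

x = 5.5114e-05 M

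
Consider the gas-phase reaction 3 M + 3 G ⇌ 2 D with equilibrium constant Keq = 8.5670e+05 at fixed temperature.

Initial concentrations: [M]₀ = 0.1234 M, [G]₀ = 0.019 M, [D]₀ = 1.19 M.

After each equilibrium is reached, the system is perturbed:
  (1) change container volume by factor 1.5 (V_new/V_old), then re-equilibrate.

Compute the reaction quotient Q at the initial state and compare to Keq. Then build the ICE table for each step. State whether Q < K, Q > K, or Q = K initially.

Q₀ = 1.0987e+08; Q > K (proceeds reverse)

Q₀ = 1.0987e+08 vs Keq = 8.5670e+05 ⇒ Q>K, reverse
Step 1:
                  M         G         D
  Initial    0.1234     0.019      1.19
  Change    0.04852   0.04852  -0.03235
  Equil      0.1719   0.06752     1.158
  solve Keq expr → x = -0.01617; check Q = 8.5670e+05
Then change container volume by factor 1.5 (V_new/V_old).
Step 2:
                  M         G         D
  Initial    0.1146   0.04501    0.7718
  Change    0.02002   0.02002  -0.01335
  Equil      0.1346   0.06504    0.7584
  solve Keq expr → x = -0.006674; check Q = 8.5670e+05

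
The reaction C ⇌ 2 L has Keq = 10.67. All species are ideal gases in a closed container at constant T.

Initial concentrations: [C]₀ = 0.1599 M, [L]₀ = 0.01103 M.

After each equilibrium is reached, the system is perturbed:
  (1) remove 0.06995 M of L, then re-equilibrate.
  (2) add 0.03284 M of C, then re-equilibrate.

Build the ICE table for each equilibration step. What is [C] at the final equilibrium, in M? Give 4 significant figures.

[C]_eq = 0.008931 M

Q₀ = 7.6086e-04 vs Keq = 10.67 ⇒ Q<K, forward
Step 1:
                   C          L
  I           0.1599    0.01103
  C          -0.1507     0.3015
  E         0.009154     0.3125
  solve Keq expr → x = 0.1507; check Q = 10.67
Then remove 0.06995 M of L.
Step 2:
                   C          L
  I         0.009154     0.2426
  C        -0.003332   0.006664
  E         0.005822     0.2492
  solve Keq expr → x = 0.003332; check Q = 10.67
Then add 0.03284 M of C.
Step 3:
                   C          L
  I          0.03866     0.2492
  C         -0.02973    0.05946
  E         0.008931     0.3087
  solve Keq expr → x = 0.02973; check Q = 10.67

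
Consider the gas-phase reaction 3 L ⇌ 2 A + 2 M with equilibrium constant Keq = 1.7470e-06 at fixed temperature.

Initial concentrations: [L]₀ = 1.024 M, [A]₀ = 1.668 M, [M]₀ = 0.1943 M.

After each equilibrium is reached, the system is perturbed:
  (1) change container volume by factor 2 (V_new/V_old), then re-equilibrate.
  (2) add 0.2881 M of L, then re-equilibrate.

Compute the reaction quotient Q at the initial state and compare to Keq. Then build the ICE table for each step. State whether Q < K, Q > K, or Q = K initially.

Q₀ = 0.09782; Q > K (proceeds reverse)

Q₀ = 0.09782 vs Keq = 1.7470e-06 ⇒ Q>K, reverse
Step 1:
                   L          A          M
  I            1.024      1.668     0.1943
  C           0.2894     -0.193     -0.193
  E            1.313      1.475   0.001349
  solve Keq expr → x = -0.09648; check Q = 1.7470e-06
Then change container volume by factor 2 (V_new/V_old).
Step 2:
                   L          A          M
  I           0.6567     0.7375 6.7440e-04
  C       -4.1712e-04 2.7808e-04 2.7808e-04
  E           0.6563     0.7378 9.5248e-04
  solve Keq expr → x = 1.3904e-04; check Q = 1.7470e-06
Then add 0.2881 M of L.
Step 3:
                   L          A          M
  I           0.9444     0.7378 9.5248e-04
  C        -0.001031 6.8744e-04 6.8744e-04
  E           0.9434     0.7385    0.00164
  solve Keq expr → x = 3.4372e-04; check Q = 1.7470e-06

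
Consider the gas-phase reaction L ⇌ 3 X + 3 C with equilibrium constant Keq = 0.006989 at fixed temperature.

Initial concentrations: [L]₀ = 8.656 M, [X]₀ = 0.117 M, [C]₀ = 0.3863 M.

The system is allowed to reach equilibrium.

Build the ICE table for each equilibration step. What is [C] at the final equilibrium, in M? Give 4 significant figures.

Q₀ = 1.0666e-05 vs Keq = 0.006989 ⇒ Q<K, forward
Step 1:
                  L         X         C
  init        8.656     0.117    0.3863
  Δ         -0.1292    0.3877    0.3877
  eq          8.527    0.5047     0.774
  solve Keq expr → x = 0.1292; check Q = 0.006989

[C]_eq = 0.774 M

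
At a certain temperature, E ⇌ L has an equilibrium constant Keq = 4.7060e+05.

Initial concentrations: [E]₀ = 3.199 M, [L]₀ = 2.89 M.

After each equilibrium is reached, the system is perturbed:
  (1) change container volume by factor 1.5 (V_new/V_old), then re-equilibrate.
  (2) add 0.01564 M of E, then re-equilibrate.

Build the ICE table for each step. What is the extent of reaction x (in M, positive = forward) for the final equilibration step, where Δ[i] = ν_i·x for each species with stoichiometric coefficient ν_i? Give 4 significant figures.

x = 0.01564 M

Q₀ = 0.9034 vs Keq = 4.7060e+05 ⇒ Q<K, forward
Step 1:
                   E          L
  I            3.199       2.89
  C           -3.199      3.199
  E       1.2939e-05      6.089
  solve Keq expr → x = 3.199; check Q = 4.7060e+05
Then change container volume by factor 1.5 (V_new/V_old).
Step 2:
                   E          L
  I       8.6258e-06      4.059
  C                0          0
  E       8.6258e-06      4.059
  solve Keq expr → x = 0; check Q = 4.7060e+05
Then add 0.01564 M of E.
Step 3:
                   E          L
  I          0.01565      4.059
  C         -0.01564    0.01564
  E       8.6591e-06      4.075
  solve Keq expr → x = 0.01564; check Q = 4.7060e+05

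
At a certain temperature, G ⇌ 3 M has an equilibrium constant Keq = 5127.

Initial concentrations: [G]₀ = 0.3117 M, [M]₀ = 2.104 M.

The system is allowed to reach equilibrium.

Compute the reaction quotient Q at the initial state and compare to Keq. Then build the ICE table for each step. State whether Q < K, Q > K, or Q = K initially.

Q₀ = 29.88 vs Keq = 5127 ⇒ Q<K, forward
Step 1:
                  G         M
  I          0.3117     2.104
  C         -0.3063    0.9189
  E        0.005388     3.023
  solve Keq expr → x = 0.3063; check Q = 5127

Q₀ = 29.88; Q < K (proceeds forward)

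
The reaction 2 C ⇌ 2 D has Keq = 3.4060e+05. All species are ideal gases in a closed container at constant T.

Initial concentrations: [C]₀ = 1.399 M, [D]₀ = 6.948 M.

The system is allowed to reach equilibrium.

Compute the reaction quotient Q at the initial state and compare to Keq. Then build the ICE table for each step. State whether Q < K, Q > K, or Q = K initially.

Q₀ = 24.67 vs Keq = 3.4060e+05 ⇒ Q<K, forward
Step 1:
                    C           D
  Initial       1.399       6.948
  Change       -1.385       1.385
  Equil       0.01428       8.333
  solve Keq expr → x = 0.6924; check Q = 3.4060e+05

Q₀ = 24.67; Q < K (proceeds forward)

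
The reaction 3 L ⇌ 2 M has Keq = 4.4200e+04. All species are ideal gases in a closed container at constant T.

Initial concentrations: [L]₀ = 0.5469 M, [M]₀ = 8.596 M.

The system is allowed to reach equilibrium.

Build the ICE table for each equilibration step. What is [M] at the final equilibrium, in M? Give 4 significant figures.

Q₀ = 451.7 vs Keq = 4.4200e+04 ⇒ Q<K, forward
Step 1:
                   L          M
  Initial     0.5469      8.596
  Change     -0.4256     0.2837
  Equil       0.1213       8.88
  solve Keq expr → x = 0.1419; check Q = 4.4200e+04

[M]_eq = 8.88 M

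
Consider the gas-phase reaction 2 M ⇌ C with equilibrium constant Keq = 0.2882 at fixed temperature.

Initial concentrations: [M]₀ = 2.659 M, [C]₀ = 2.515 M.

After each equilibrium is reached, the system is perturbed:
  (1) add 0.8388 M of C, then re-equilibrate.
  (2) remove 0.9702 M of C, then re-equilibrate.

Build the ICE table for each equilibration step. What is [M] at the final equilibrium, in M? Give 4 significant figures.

[M]_eq = 2.825 M

Q₀ = 0.3557 vs Keq = 0.2882 ⇒ Q>K, reverse
Step 1:
                    M           C
  I             2.659       2.515
  C            0.2275     -0.1138
  E             2.887       2.401
  solve Keq expr → x = -0.1138; check Q = 0.2882
Then add 0.8388 M of C.
Step 2:
                    M           C
  I             2.887        3.24
  C            0.3695     -0.1847
  E             3.256       3.055
  solve Keq expr → x = -0.1847; check Q = 0.2882
Then remove 0.9702 M of C.
Step 3:
                    M           C
  I             3.256       2.085
  C           -0.4307      0.2153
  E             2.825         2.3
  solve Keq expr → x = 0.2153; check Q = 0.2882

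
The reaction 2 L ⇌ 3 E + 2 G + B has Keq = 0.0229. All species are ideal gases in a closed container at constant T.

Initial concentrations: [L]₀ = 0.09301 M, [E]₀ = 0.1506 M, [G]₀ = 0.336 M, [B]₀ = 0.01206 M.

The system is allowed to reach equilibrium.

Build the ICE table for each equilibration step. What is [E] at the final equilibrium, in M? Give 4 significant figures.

Q₀ = 5.3758e-04 vs Keq = 0.0229 ⇒ Q<K, forward
Step 1:
                  L         E         G         B
  I         0.09301    0.1506     0.336   0.01206
  C        -0.04517   0.06776   0.04517   0.02259
  E         0.04784    0.2184    0.3812   0.03465
  solve Keq expr → x = 0.02259; check Q = 0.0229

[E]_eq = 0.2184 M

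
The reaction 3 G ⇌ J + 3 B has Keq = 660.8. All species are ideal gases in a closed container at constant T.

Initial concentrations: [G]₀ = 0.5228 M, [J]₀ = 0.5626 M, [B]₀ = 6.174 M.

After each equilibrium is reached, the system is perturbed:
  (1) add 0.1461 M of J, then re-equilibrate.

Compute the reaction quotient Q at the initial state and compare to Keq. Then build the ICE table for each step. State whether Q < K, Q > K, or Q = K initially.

Q₀ = 926.6; Q > K (proceeds reverse)

Q₀ = 926.6 vs Keq = 660.8 ⇒ Q>K, reverse
Step 1:
                   G          J          B
  Initial     0.5228     0.5626      6.174
  Change     0.05152   -0.01717   -0.05152
  Equil       0.5743     0.5454      6.122
  solve Keq expr → x = -0.01717; check Q = 660.8
Then add 0.1461 M of J.
Step 2:
                   G          J          B
  Initial     0.5743     0.6915      6.122
  Change     0.03935   -0.01312   -0.03935
  Equil       0.6137     0.6784      6.083
  solve Keq expr → x = -0.01312; check Q = 660.8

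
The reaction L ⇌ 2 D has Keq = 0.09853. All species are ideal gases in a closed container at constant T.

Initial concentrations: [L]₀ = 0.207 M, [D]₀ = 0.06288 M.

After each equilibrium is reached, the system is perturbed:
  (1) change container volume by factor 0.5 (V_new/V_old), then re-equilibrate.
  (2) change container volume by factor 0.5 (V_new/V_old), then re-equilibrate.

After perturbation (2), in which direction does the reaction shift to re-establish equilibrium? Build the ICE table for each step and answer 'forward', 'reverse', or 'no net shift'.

Direction: reverse

Q₀ = 0.0191 vs Keq = 0.09853 ⇒ Q<K, forward
Step 1:
                   L          D
  Initial      0.207    0.06288
  Change    -0.03387    0.06773
  Equil       0.1731     0.1306
  solve Keq expr → x = 0.03387; check Q = 0.09853
Then change container volume by factor 0.5 (V_new/V_old).
Step 2:
                   L          D
  Initial     0.3463     0.2612
  Change     0.03385   -0.06769
  Equil       0.3801     0.1935
  solve Keq expr → x = -0.03385; check Q = 0.09853
Then change container volume by factor 0.5 (V_new/V_old).
Step 3:
                   L          D
  Initial     0.7602     0.3871
  Change     0.05207    -0.1041
  Equil       0.8123     0.2829
  solve Keq expr → x = -0.05207; check Q = 0.09853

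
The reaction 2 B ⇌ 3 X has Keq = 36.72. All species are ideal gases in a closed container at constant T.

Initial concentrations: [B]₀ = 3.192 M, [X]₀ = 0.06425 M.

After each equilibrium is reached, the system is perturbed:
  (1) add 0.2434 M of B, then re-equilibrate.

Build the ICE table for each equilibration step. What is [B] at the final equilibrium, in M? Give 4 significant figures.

[B]_eq = 1.107 M

Q₀ = 2.6031e-05 vs Keq = 36.72 ⇒ Q<K, forward
Step 1:
                    B           X
  Initial       3.192     0.06425
  Change       -2.184       3.277
  Equil         1.008       3.341
  solve Keq expr → x = 1.092; check Q = 36.72
Then add 0.2434 M of B.
Step 2:
                    B           X
  Initial       1.251       3.341
  Change      -0.1441      0.2161
  Equil         1.107       3.557
  solve Keq expr → x = 0.07203; check Q = 36.72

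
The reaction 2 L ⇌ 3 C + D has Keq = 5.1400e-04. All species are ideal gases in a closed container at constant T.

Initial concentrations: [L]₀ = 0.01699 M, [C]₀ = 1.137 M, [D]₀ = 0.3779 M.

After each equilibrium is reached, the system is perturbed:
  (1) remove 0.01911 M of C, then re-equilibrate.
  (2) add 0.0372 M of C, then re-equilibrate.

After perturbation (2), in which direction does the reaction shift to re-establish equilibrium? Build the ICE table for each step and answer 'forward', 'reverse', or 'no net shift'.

Direction: reverse

Q₀ = 1924 vs Keq = 5.1400e-04 ⇒ Q>K, reverse
Step 1:
                  L         C         D
  I         0.01699     1.137    0.3779
  C          0.6496   -0.9744   -0.3248
  E          0.6666    0.1626   0.05311
  solve Keq expr → x = -0.3248; check Q = 5.1400e-04
Then remove 0.01911 M of C.
Step 2:
                  L         C         D
  I          0.6666    0.1435   0.05311
  C       -0.008921   0.01338   0.00446
  E          0.6577    0.1569   0.05757
  solve Keq expr → x = 0.00446; check Q = 5.1400e-04
Then add 0.0372 M of C.
Step 3:
                  L         C         D
  I          0.6577    0.1941   0.05757
  C         0.01712  -0.02569 -0.008562
  E          0.6748    0.1684     0.049
  solve Keq expr → x = -0.008562; check Q = 5.1400e-04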